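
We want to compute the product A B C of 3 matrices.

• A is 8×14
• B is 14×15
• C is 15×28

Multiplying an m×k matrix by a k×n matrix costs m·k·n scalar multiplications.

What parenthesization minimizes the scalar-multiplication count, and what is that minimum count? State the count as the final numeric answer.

5040

(A (B C)): cost 9016.
((A B) C): cost 5040.
Optimal: ((A B) C) with cost 5040.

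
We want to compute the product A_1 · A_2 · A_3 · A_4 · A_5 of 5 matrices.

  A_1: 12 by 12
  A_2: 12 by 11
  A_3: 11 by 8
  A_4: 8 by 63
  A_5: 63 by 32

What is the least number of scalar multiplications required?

21408

Adjacent pairs: A_1A_2 = 12·12·11 = 1584; A_2A_3 = 12·11·8 = 1056; A_3A_4 = 11·8·63 = 5544; A_4A_5 = 8·63·32 = 16128.
Length 3: A_1..A_3: k=1: 0+1056+12·12·8=2208; k=2: 1584+0+12·11·8=2640 → min 2208 | A_2..A_4: k=2: 0+5544+12·11·63=13860; k=3: 1056+0+12·8·63=7104 → min 7104 | A_3..A_5: k=3: 0+16128+11·8·32=18944; k=4: 5544+0+11·63·32=27720 → min 18944.
Length 4: A_1..A_4: k=1: 0+7104+12·12·63=16176; k=2: 1584+5544+12·11·63=15444; k=3: 2208+0+12·8·63=8256 → min 8256 | A_2..A_5: k=2: 0+18944+12·11·32=23168; k=3: 1056+16128+12·8·32=20256; k=4: 7104+0+12·63·32=31296 → min 20256.
Length 5: A_1..A_5: k=1: 0+20256+12·12·32=24864; k=2: 1584+18944+12·11·32=24752; k=3: 2208+16128+12·8·32=21408; k=4: 8256+0+12·63·32=32448 → min 21408.
Optimal order: ((A_1 · (A_2 · A_3)) · (A_4 · A_5)) with cost 21408.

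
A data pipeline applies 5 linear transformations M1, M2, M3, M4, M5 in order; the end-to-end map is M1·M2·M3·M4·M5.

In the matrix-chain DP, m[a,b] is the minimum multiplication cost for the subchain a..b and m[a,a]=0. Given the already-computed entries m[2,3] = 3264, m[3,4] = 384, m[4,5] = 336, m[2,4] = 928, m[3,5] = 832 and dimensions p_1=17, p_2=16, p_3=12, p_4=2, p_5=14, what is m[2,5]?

1404

m[2,5] = min over k∈[2,4] of m[2,k]+m[k+1,5]+p_{1}·p_k·p_{5}.
k=2: 0 + 832 + 17·16·14 = 4640; k=3: 3264 + 336 + 17·12·14 = 6456; k=4: 928 + 0 + 17·2·14 = 1404.
Minimum: 1404 at k=4.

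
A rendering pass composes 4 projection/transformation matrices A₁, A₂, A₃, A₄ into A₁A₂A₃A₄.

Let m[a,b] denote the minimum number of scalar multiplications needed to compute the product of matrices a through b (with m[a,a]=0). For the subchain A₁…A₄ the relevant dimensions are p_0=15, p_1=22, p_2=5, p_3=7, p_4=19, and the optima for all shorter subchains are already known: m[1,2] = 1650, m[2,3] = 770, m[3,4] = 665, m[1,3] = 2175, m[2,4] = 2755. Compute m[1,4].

m[1,4] = min over k∈[1,3] of m[1,k]+m[k+1,4]+p_{0}·p_k·p_{4}.
k=1: 0 + 2755 + 15·22·19 = 9025; k=2: 1650 + 665 + 15·5·19 = 3740; k=3: 2175 + 0 + 15·7·19 = 4170.
Minimum: 3740 at k=2.

3740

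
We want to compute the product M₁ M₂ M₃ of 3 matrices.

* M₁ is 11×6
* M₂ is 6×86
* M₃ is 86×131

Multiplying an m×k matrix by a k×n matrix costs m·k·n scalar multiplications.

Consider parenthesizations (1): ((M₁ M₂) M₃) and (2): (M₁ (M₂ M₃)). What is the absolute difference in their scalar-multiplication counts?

Order (1) = ((M₁ M₂) M₃): (M₁ M₂): 11×6 by 6×86 → 11×86, cost 11·6·86 = 5676; ((M₁ M₂) M₃): 11×86 by 86×131 → 11×131, cost 11·86·131 = 123926; cumulative 129602. Total 129602.
Order (2) = (M₁ (M₂ M₃)): (M₂ M₃): 6×86 by 86×131 → 6×131, cost 6·86·131 = 67596; (M₁ (M₂ M₃)): 11×6 by 6×131 → 11×131, cost 11·6·131 = 8646; cumulative 76242. Total 76242.
Difference: |129602 − 76242| = 53360.

53360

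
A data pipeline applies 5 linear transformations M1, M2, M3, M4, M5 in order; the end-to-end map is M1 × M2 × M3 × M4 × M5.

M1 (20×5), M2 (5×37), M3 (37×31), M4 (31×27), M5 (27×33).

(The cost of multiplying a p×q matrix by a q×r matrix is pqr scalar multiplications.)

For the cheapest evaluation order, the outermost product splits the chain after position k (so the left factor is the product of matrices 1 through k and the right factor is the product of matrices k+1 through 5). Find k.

Adjacent pairs: M1M2 = 20·5·37 = 3700; M2M3 = 5·37·31 = 5735; M3M4 = 37·31·27 = 30969; M4M5 = 31·27·33 = 27621.
Length 3: M1..M3: k=1: 0+5735+20·5·31=8835; k=2: 3700+0+20·37·31=26640 → min 8835 | M2..M4: k=2: 0+30969+5·37·27=35964; k=3: 5735+0+5·31·27=9920 → min 9920 | M3..M5: k=3: 0+27621+37·31·33=65472; k=4: 30969+0+37·27·33=63936 → min 63936.
Length 4: M1..M4: k=1: 0+9920+20·5·27=12620; k=2: 3700+30969+20·37·27=54649; k=3: 8835+0+20·31·27=25575 → min 12620 | M2..M5: k=2: 0+63936+5·37·33=70041; k=3: 5735+27621+5·31·33=38471; k=4: 9920+0+5·27·33=14375 → min 14375.
Top-level splits: k=1: (M1..M1)·(M2..M5) → 0+14375+20·5·33 = 17675; k=2: (M1..M2)·(M3..M5) → 3700+63936+20·37·33 = 92056; k=3: (M1..M3)·(M4..M5) → 8835+27621+20·31·33 = 56916; k=4: (M1..M4)·(M5..M5) → 12620+0+20·27·33 = 30440.
Best split is after M1, i.e. k = 1.

1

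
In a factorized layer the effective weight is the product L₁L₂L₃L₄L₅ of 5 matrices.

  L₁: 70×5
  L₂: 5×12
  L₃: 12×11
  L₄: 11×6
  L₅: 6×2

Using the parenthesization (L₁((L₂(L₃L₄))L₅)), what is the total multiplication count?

1912

(L₃L₄): 12×11 by 11×6 → 12×6, cost 12·11·6 = 792
(L₂(L₃L₄)): 5×12 by 12×6 → 5×6, cost 5·12·6 = 360; cumulative 1152
((L₂(L₃L₄))L₅): 5×6 by 6×2 → 5×2, cost 5·6·2 = 60; cumulative 1212
(L₁((L₂(L₃L₄))L₅)): 70×5 by 5×2 → 70×2, cost 70·5·2 = 700; cumulative 1912
Total: 1912 scalar multiplications.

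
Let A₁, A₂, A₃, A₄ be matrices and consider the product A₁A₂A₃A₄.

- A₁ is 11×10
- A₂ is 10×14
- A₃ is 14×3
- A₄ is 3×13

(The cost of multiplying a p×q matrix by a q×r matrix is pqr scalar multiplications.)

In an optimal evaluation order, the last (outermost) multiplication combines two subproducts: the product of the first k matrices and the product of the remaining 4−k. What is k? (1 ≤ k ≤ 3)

3

Adjacent pairs: A₁A₂ = 11·10·14 = 1540; A₂A₃ = 10·14·3 = 420; A₃A₄ = 14·3·13 = 546.
Length 3: A₁..A₃: k=1: 0+420+11·10·3=750; k=2: 1540+0+11·14·3=2002 → min 750 | A₂..A₄: k=2: 0+546+10·14·13=2366; k=3: 420+0+10·3·13=810 → min 810.
Top-level splits: k=1: (A₁..A₁)·(A₂..A₄) → 0+810+11·10·13 = 2240; k=2: (A₁..A₂)·(A₃..A₄) → 1540+546+11·14·13 = 4088; k=3: (A₁..A₃)·(A₄..A₄) → 750+0+11·3·13 = 1179.
Best split is after A₃, i.e. k = 3.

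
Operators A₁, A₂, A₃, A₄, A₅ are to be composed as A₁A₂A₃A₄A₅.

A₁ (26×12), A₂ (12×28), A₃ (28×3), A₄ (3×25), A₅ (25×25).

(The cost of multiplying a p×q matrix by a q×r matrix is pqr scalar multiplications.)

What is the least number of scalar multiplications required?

5769

Adjacent pairs: A₁A₂ = 26·12·28 = 8736; A₂A₃ = 12·28·3 = 1008; A₃A₄ = 28·3·25 = 2100; A₄A₅ = 3·25·25 = 1875.
Length 3: A₁..A₃: k=1: 0+1008+26·12·3=1944; k=2: 8736+0+26·28·3=10920 → min 1944 | A₂..A₄: k=2: 0+2100+12·28·25=10500; k=3: 1008+0+12·3·25=1908 → min 1908 | A₃..A₅: k=3: 0+1875+28·3·25=3975; k=4: 2100+0+28·25·25=19600 → min 3975.
Length 4: A₁..A₄: k=1: 0+1908+26·12·25=9708; k=2: 8736+2100+26·28·25=29036; k=3: 1944+0+26·3·25=3894 → min 3894 | A₂..A₅: k=2: 0+3975+12·28·25=12375; k=3: 1008+1875+12·3·25=3783; k=4: 1908+0+12·25·25=9408 → min 3783.
Length 5: A₁..A₅: k=1: 0+3783+26·12·25=11583; k=2: 8736+3975+26·28·25=30911; k=3: 1944+1875+26·3·25=5769; k=4: 3894+0+26·25·25=20144 → min 5769.
Optimal order: ((A₁(A₂A₃))(A₄A₅)) with cost 5769.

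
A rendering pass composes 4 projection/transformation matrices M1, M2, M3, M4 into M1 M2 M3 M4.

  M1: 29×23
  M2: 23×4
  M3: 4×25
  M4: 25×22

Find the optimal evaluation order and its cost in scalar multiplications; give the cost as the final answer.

7420

Adjacent pairs: M1M2 = 29·23·4 = 2668; M2M3 = 23·4·25 = 2300; M3M4 = 4·25·22 = 2200.
Length 3: M1..M3: k=1: 0+2300+29·23·25=18975; k=2: 2668+0+29·4·25=5568 → min 5568 | M2..M4: k=2: 0+2200+23·4·22=4224; k=3: 2300+0+23·25·22=14950 → min 4224.
Length 4: M1..M4: k=1: 0+4224+29·23·22=18898; k=2: 2668+2200+29·4·22=7420; k=3: 5568+0+29·25·22=21518 → min 7420.
Optimal parenthesization: ((M1 M2) (M3 M4)) with cost 7420.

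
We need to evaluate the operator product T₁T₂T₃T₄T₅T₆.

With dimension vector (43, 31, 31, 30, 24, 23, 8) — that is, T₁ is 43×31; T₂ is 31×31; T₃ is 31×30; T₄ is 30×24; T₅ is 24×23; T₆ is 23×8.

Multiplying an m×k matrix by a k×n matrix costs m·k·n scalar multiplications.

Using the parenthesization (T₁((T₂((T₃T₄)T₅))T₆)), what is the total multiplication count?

77903

(T₃T₄): 31×30 by 30×24 → 31×24, cost 31·30·24 = 22320
((T₃T₄)T₅): 31×24 by 24×23 → 31×23, cost 31·24·23 = 17112; cumulative 39432
(T₂((T₃T₄)T₅)): 31×31 by 31×23 → 31×23, cost 31·31·23 = 22103; cumulative 61535
((T₂((T₃T₄)T₅))T₆): 31×23 by 23×8 → 31×8, cost 31·23·8 = 5704; cumulative 67239
(T₁((T₂((T₃T₄)T₅))T₆)): 43×31 by 31×8 → 43×8, cost 43·31·8 = 10664; cumulative 77903
Total: 77903 scalar multiplications.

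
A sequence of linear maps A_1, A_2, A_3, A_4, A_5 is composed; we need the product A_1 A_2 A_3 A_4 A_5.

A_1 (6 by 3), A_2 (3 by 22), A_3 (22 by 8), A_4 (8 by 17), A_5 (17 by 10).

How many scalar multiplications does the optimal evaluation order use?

1626

Adjacent pairs: A_1A_2 = 6·3·22 = 396; A_2A_3 = 3·22·8 = 528; A_3A_4 = 22·8·17 = 2992; A_4A_5 = 8·17·10 = 1360.
Length 3: A_1..A_3: k=1: 0+528+6·3·8=672; k=2: 396+0+6·22·8=1452 → min 672 | A_2..A_4: k=2: 0+2992+3·22·17=4114; k=3: 528+0+3·8·17=936 → min 936 | A_3..A_5: k=3: 0+1360+22·8·10=3120; k=4: 2992+0+22·17·10=6732 → min 3120.
Length 4: A_1..A_4: k=1: 0+936+6·3·17=1242; k=2: 396+2992+6·22·17=5632; k=3: 672+0+6·8·17=1488 → min 1242 | A_2..A_5: k=2: 0+3120+3·22·10=3780; k=3: 528+1360+3·8·10=2128; k=4: 936+0+3·17·10=1446 → min 1446.
Length 5: A_1..A_5: k=1: 0+1446+6·3·10=1626; k=2: 396+3120+6·22·10=4836; k=3: 672+1360+6·8·10=2512; k=4: 1242+0+6·17·10=2262 → min 1626.
Optimal order: (A_1 (((A_2 A_3) A_4) A_5)) with cost 1626.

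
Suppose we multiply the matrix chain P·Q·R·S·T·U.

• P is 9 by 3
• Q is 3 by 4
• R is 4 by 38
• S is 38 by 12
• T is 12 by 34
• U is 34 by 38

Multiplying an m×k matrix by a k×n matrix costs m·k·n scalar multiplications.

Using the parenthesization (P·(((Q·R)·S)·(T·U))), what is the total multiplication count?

(Q·R): 3×4 by 4×38 → 3×38, cost 3·4·38 = 456
((Q·R)·S): 3×38 by 38×12 → 3×12, cost 3·38·12 = 1368; cumulative 1824
(T·U): 12×34 by 34×38 → 12×38, cost 12·34·38 = 15504
(((Q·R)·S)·(T·U)): 3×12 by 12×38 → 3×38, cost 3·12·38 = 1368; cumulative 18696
(P·(((Q·R)·S)·(T·U))): 9×3 by 3×38 → 9×38, cost 9·3·38 = 1026; cumulative 19722
Total: 19722 scalar multiplications.

19722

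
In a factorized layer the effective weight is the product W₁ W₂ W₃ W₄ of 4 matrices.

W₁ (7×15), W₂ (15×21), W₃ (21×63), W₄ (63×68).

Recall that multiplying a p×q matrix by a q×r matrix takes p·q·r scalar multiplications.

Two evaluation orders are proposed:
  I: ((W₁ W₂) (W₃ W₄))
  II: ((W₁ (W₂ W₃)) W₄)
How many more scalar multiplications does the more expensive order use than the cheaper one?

45717

Order I = ((W₁ W₂) (W₃ W₄)): (W₁ W₂): 7×15 by 15×21 → 7×21, cost 7·15·21 = 2205; (W₃ W₄): 21×63 by 63×68 → 21×68, cost 21·63·68 = 89964; ((W₁ W₂) (W₃ W₄)): 7×21 by 21×68 → 7×68, cost 7·21·68 = 9996; cumulative 102165. Total 102165.
Order II = ((W₁ (W₂ W₃)) W₄): (W₂ W₃): 15×21 by 21×63 → 15×63, cost 15·21·63 = 19845; (W₁ (W₂ W₃)): 7×15 by 15×63 → 7×63, cost 7·15·63 = 6615; cumulative 26460; ((W₁ (W₂ W₃)) W₄): 7×63 by 63×68 → 7×68, cost 7·63·68 = 29988; cumulative 56448. Total 56448.
Difference: |102165 − 56448| = 45717.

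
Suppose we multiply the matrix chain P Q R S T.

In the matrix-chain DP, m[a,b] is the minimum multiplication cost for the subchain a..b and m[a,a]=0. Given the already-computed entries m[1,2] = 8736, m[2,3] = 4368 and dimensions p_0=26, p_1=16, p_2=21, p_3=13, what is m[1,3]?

m[1,3] = min over k∈[1,2] of m[1,k]+m[k+1,3]+p_{0}·p_k·p_{3}.
k=1: 0 + 4368 + 26·16·13 = 9776; k=2: 8736 + 0 + 26·21·13 = 15834.
Minimum: 9776 at k=1.

9776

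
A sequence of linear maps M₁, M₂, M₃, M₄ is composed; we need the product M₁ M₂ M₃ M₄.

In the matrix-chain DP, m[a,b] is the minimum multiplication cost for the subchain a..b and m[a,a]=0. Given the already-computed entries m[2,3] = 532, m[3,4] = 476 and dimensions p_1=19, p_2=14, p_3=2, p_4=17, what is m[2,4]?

1178

m[2,4] = min over k∈[2,3] of m[2,k]+m[k+1,4]+p_{1}·p_k·p_{4}.
k=2: 0 + 476 + 19·14·17 = 4998; k=3: 532 + 0 + 19·2·17 = 1178.
Minimum: 1178 at k=3.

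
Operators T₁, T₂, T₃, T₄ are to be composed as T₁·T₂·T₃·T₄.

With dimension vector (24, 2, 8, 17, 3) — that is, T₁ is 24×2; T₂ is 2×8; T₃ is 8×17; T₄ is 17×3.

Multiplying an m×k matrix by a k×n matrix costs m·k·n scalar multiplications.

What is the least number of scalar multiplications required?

Adjacent pairs: T₁T₂ = 24·2·8 = 384; T₂T₃ = 2·8·17 = 272; T₃T₄ = 8·17·3 = 408.
Length 3: T₁..T₃: k=1: 0+272+24·2·17=1088; k=2: 384+0+24·8·17=3648 → min 1088 | T₂..T₄: k=2: 0+408+2·8·3=456; k=3: 272+0+2·17·3=374 → min 374.
Length 4: T₁..T₄: k=1: 0+374+24·2·3=518; k=2: 384+408+24·8·3=1368; k=3: 1088+0+24·17·3=2312 → min 518.
Optimal order: (T₁·((T₂·T₃)·T₄)) with cost 518.

518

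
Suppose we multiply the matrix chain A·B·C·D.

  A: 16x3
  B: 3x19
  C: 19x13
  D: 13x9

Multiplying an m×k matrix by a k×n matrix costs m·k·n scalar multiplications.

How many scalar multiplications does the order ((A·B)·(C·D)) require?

5871

(A·B): 16×3 by 3×19 → 16×19, cost 16·3·19 = 912
(C·D): 19×13 by 13×9 → 19×9, cost 19·13·9 = 2223
((A·B)·(C·D)): 16×19 by 19×9 → 16×9, cost 16·19·9 = 2736; cumulative 5871
Total: 5871 scalar multiplications.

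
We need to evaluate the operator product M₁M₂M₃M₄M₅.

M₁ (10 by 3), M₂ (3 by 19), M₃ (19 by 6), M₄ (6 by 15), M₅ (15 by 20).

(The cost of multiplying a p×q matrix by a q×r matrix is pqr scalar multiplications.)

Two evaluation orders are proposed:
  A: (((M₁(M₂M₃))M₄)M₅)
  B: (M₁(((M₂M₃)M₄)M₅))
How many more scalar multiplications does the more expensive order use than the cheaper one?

Order A = (((M₁(M₂M₃))M₄)M₅): (M₂M₃): 3×19 by 19×6 → 3×6, cost 3·19·6 = 342; (M₁(M₂M₃)): 10×3 by 3×6 → 10×6, cost 10·3·6 = 180; cumulative 522; ((M₁(M₂M₃))M₄): 10×6 by 6×15 → 10×15, cost 10·6·15 = 900; cumulative 1422; (((M₁(M₂M₃))M₄)M₅): 10×15 by 15×20 → 10×20, cost 10·15·20 = 3000; cumulative 4422. Total 4422.
Order B = (M₁(((M₂M₃)M₄)M₅)): (M₂M₃): 3×19 by 19×6 → 3×6, cost 3·19·6 = 342; ((M₂M₃)M₄): 3×6 by 6×15 → 3×15, cost 3·6·15 = 270; cumulative 612; (((M₂M₃)M₄)M₅): 3×15 by 15×20 → 3×20, cost 3·15·20 = 900; cumulative 1512; (M₁(((M₂M₃)M₄)M₅)): 10×3 by 3×20 → 10×20, cost 10·3·20 = 600; cumulative 2112. Total 2112.
Difference: |4422 − 2112| = 2310.

2310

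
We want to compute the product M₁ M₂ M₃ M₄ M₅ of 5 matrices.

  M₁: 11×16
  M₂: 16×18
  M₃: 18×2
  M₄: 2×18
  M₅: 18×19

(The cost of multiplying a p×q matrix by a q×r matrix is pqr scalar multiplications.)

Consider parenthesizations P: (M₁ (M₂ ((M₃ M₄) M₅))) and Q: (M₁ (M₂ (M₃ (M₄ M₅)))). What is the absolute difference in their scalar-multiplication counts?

5436

Order P = (M₁ (M₂ ((M₃ M₄) M₅))): (M₃ M₄): 18×2 by 2×18 → 18×18, cost 18·2·18 = 648; ((M₃ M₄) M₅): 18×18 by 18×19 → 18×19, cost 18·18·19 = 6156; cumulative 6804; (M₂ ((M₃ M₄) M₅)): 16×18 by 18×19 → 16×19, cost 16·18·19 = 5472; cumulative 12276; (M₁ (M₂ ((M₃ M₄) M₅))): 11×16 by 16×19 → 11×19, cost 11·16·19 = 3344; cumulative 15620. Total 15620.
Order Q = (M₁ (M₂ (M₃ (M₄ M₅)))): (M₄ M₅): 2×18 by 18×19 → 2×19, cost 2·18·19 = 684; (M₃ (M₄ M₅)): 18×2 by 2×19 → 18×19, cost 18·2·19 = 684; cumulative 1368; (M₂ (M₃ (M₄ M₅))): 16×18 by 18×19 → 16×19, cost 16·18·19 = 5472; cumulative 6840; (M₁ (M₂ (M₃ (M₄ M₅)))): 11×16 by 16×19 → 11×19, cost 11·16·19 = 3344; cumulative 10184. Total 10184.
Difference: |15620 − 10184| = 5436.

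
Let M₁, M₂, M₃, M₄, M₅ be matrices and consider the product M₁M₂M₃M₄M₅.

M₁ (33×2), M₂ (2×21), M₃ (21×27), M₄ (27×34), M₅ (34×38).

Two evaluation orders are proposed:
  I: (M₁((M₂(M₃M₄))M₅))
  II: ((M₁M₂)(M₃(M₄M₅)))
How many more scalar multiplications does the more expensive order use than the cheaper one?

Order I = (M₁((M₂(M₃M₄))M₅)): (M₃M₄): 21×27 by 27×34 → 21×34, cost 21·27·34 = 19278; (M₂(M₃M₄)): 2×21 by 21×34 → 2×34, cost 2·21·34 = 1428; cumulative 20706; ((M₂(M₃M₄))M₅): 2×34 by 34×38 → 2×38, cost 2·34·38 = 2584; cumulative 23290; (M₁((M₂(M₃M₄))M₅)): 33×2 by 2×38 → 33×38, cost 33·2·38 = 2508; cumulative 25798. Total 25798.
Order II = ((M₁M₂)(M₃(M₄M₅))): (M₁M₂): 33×2 by 2×21 → 33×21, cost 33·2·21 = 1386; (M₄M₅): 27×34 by 34×38 → 27×38, cost 27·34·38 = 34884; (M₃(M₄M₅)): 21×27 by 27×38 → 21×38, cost 21·27·38 = 21546; cumulative 56430; ((M₁M₂)(M₃(M₄M₅))): 33×21 by 21×38 → 33×38, cost 33·21·38 = 26334; cumulative 84150. Total 84150.
Difference: |25798 − 84150| = 58352.

58352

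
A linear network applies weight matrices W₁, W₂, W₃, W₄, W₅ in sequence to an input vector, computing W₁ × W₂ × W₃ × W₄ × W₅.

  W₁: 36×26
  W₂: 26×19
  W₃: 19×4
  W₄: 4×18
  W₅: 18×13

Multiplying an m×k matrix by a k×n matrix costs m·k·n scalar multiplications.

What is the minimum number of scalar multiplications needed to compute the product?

Adjacent pairs: W₁W₂ = 36·26·19 = 17784; W₂W₃ = 26·19·4 = 1976; W₃W₄ = 19·4·18 = 1368; W₄W₅ = 4·18·13 = 936.
Length 3: W₁..W₃: k=1: 0+1976+36·26·4=5720; k=2: 17784+0+36·19·4=20520 → min 5720 | W₂..W₄: k=2: 0+1368+26·19·18=10260; k=3: 1976+0+26·4·18=3848 → min 3848 | W₃..W₅: k=3: 0+936+19·4·13=1924; k=4: 1368+0+19·18·13=5814 → min 1924.
Length 4: W₁..W₄: k=1: 0+3848+36·26·18=20696; k=2: 17784+1368+36·19·18=31464; k=3: 5720+0+36·4·18=8312 → min 8312 | W₂..W₅: k=2: 0+1924+26·19·13=8346; k=3: 1976+936+26·4·13=4264; k=4: 3848+0+26·18·13=9932 → min 4264.
Length 5: W₁..W₅: k=1: 0+4264+36·26·13=16432; k=2: 17784+1924+36·19·13=28600; k=3: 5720+936+36·4·13=8528; k=4: 8312+0+36·18·13=16736 → min 8528.
Optimal order: ((W₁ × (W₂ × W₃)) × (W₄ × W₅)) with cost 8528.

8528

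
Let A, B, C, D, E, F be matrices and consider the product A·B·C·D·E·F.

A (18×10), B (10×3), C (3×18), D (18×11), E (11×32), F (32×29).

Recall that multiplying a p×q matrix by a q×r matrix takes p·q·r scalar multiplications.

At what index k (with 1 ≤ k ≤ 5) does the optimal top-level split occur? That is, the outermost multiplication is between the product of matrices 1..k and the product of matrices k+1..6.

Adjacent pairs: AB = 18·10·3 = 540; BC = 10·3·18 = 540; CD = 3·18·11 = 594; DE = 18·11·32 = 6336; EF = 11·32·29 = 10208.
Length 3: A..C: k=1: 0+540+18·10·18=3780; k=2: 540+0+18·3·18=1512 → min 1512 | B..D: k=2: 0+594+10·3·11=924; k=3: 540+0+10·18·11=2520 → min 924 | C..E: k=3: 0+6336+3·18·32=8064; k=4: 594+0+3·11·32=1650 → min 1650 | D..F: k=4: 0+10208+18·11·29=15950; k=5: 6336+0+18·32·29=23040 → min 15950.
Length 4: A..D: k=1: 0+924+18·10·11=2904; k=2: 540+594+18·3·11=1728; k=3: 1512+0+18·18·11=5076 → min 1728 | B..E: k=2: 0+1650+10·3·32=2610; k=3: 540+6336+10·18·32=12636; k=4: 924+0+10·11·32=4444 → min 2610 | C..F: k=3: 0+15950+3·18·29=17516; k=4: 594+10208+3·11·29=11759; k=5: 1650+0+3·32·29=4434 → min 4434.
Length 5: A..E: k=1: 0+2610+18·10·32=8370; k=2: 540+1650+18·3·32=3918; k=3: 1512+6336+18·18·32=18216; k=4: 1728+0+18·11·32=8064 → min 3918 | B..F: k=2: 0+4434+10·3·29=5304; k=3: 540+15950+10·18·29=21710; k=4: 924+10208+10·11·29=14322; k=5: 2610+0+10·32·29=11890 → min 5304.
Top-level splits: k=1: (A..A)·(B..F) → 0+5304+18·10·29 = 10524; k=2: (A..B)·(C..F) → 540+4434+18·3·29 = 6540; k=3: (A..C)·(D..F) → 1512+15950+18·18·29 = 26858; k=4: (A..D)·(E..F) → 1728+10208+18·11·29 = 17678; k=5: (A..E)·(F..F) → 3918+0+18·32·29 = 20622.
Best split is after B, i.e. k = 2.

2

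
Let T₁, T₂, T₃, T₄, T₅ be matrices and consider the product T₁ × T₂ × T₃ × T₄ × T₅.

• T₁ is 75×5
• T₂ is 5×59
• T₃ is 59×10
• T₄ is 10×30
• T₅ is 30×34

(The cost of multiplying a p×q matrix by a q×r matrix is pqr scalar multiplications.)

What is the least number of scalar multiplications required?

22300

Adjacent pairs: T₁T₂ = 75·5·59 = 22125; T₂T₃ = 5·59·10 = 2950; T₃T₄ = 59·10·30 = 17700; T₄T₅ = 10·30·34 = 10200.
Length 3: T₁..T₃: k=1: 0+2950+75·5·10=6700; k=2: 22125+0+75·59·10=66375 → min 6700 | T₂..T₄: k=2: 0+17700+5·59·30=26550; k=3: 2950+0+5·10·30=4450 → min 4450 | T₃..T₅: k=3: 0+10200+59·10·34=30260; k=4: 17700+0+59·30·34=77880 → min 30260.
Length 4: T₁..T₄: k=1: 0+4450+75·5·30=15700; k=2: 22125+17700+75·59·30=172575; k=3: 6700+0+75·10·30=29200 → min 15700 | T₂..T₅: k=2: 0+30260+5·59·34=40290; k=3: 2950+10200+5·10·34=14850; k=4: 4450+0+5·30·34=9550 → min 9550.
Length 5: T₁..T₅: k=1: 0+9550+75·5·34=22300; k=2: 22125+30260+75·59·34=202835; k=3: 6700+10200+75·10·34=42400; k=4: 15700+0+75·30·34=92200 → min 22300.
Optimal order: (T₁ × (((T₂ × T₃) × T₄) × T₅)) with cost 22300.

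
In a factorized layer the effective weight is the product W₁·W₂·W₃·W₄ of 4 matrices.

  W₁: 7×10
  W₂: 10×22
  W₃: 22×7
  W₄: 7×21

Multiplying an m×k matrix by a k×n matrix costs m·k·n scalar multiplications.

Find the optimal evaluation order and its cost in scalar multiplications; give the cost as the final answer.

Adjacent pairs: W₁W₂ = 7·10·22 = 1540; W₂W₃ = 10·22·7 = 1540; W₃W₄ = 22·7·21 = 3234.
Length 3: W₁..W₃: k=1: 0+1540+7·10·7=2030; k=2: 1540+0+7·22·7=2618 → min 2030 | W₂..W₄: k=2: 0+3234+10·22·21=7854; k=3: 1540+0+10·7·21=3010 → min 3010.
Length 4: W₁..W₄: k=1: 0+3010+7·10·21=4480; k=2: 1540+3234+7·22·21=8008; k=3: 2030+0+7·7·21=3059 → min 3059.
Optimal parenthesization: ((W₁·(W₂·W₃))·W₄) with cost 3059.

3059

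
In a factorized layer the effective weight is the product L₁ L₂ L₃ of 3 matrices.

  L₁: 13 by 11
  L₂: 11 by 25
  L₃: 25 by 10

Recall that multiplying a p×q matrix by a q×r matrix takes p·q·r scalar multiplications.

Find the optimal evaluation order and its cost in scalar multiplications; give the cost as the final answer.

(L₁ (L₂ L₃)): cost 4180.
((L₁ L₂) L₃): cost 6825.
Optimal: (L₁ (L₂ L₃)) with cost 4180.

4180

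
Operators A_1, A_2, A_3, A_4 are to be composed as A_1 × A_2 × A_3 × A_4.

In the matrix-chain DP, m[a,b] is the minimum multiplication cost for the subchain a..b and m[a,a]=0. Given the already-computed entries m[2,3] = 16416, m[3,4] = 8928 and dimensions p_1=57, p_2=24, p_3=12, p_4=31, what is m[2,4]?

37620

m[2,4] = min over k∈[2,3] of m[2,k]+m[k+1,4]+p_{1}·p_k·p_{4}.
k=2: 0 + 8928 + 57·24·31 = 51336; k=3: 16416 + 0 + 57·12·31 = 37620.
Minimum: 37620 at k=3.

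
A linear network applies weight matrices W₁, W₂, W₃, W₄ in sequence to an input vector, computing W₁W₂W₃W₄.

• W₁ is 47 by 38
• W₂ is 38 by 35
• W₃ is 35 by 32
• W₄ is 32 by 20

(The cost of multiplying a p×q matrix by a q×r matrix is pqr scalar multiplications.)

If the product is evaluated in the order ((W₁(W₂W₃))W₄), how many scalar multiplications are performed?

(W₂W₃): 38×35 by 35×32 → 38×32, cost 38·35·32 = 42560
(W₁(W₂W₃)): 47×38 by 38×32 → 47×32, cost 47·38·32 = 57152; cumulative 99712
((W₁(W₂W₃))W₄): 47×32 by 32×20 → 47×20, cost 47·32·20 = 30080; cumulative 129792
Total: 129792 scalar multiplications.

129792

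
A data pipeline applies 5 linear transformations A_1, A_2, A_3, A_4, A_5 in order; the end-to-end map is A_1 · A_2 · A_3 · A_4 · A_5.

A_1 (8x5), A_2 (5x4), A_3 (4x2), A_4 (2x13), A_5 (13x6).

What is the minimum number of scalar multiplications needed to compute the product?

Adjacent pairs: A_1A_2 = 8·5·4 = 160; A_2A_3 = 5·4·2 = 40; A_3A_4 = 4·2·13 = 104; A_4A_5 = 2·13·6 = 156.
Length 3: A_1..A_3: k=1: 0+40+8·5·2=120; k=2: 160+0+8·4·2=224 → min 120 | A_2..A_4: k=2: 0+104+5·4·13=364; k=3: 40+0+5·2·13=170 → min 170 | A_3..A_5: k=3: 0+156+4·2·6=204; k=4: 104+0+4·13·6=416 → min 204.
Length 4: A_1..A_4: k=1: 0+170+8·5·13=690; k=2: 160+104+8·4·13=680; k=3: 120+0+8·2·13=328 → min 328 | A_2..A_5: k=2: 0+204+5·4·6=324; k=3: 40+156+5·2·6=256; k=4: 170+0+5·13·6=560 → min 256.
Length 5: A_1..A_5: k=1: 0+256+8·5·6=496; k=2: 160+204+8·4·6=556; k=3: 120+156+8·2·6=372; k=4: 328+0+8·13·6=952 → min 372.
Optimal order: ((A_1 · (A_2 · A_3)) · (A_4 · A_5)) with cost 372.

372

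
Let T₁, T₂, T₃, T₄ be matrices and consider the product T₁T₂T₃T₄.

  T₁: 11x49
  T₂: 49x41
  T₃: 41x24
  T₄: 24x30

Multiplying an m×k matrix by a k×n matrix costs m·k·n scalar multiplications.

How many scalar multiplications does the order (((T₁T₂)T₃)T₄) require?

40843

(T₁T₂): 11×49 by 49×41 → 11×41, cost 11·49·41 = 22099
((T₁T₂)T₃): 11×41 by 41×24 → 11×24, cost 11·41·24 = 10824; cumulative 32923
(((T₁T₂)T₃)T₄): 11×24 by 24×30 → 11×30, cost 11·24·30 = 7920; cumulative 40843
Total: 40843 scalar multiplications.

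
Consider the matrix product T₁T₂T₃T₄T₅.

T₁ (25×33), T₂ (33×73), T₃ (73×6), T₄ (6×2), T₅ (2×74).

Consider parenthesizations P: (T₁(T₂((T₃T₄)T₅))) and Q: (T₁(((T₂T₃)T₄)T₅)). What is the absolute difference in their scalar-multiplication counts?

Order P = (T₁(T₂((T₃T₄)T₅))): (T₃T₄): 73×6 by 6×2 → 73×2, cost 73·6·2 = 876; ((T₃T₄)T₅): 73×2 by 2×74 → 73×74, cost 73·2·74 = 10804; cumulative 11680; (T₂((T₃T₄)T₅)): 33×73 by 73×74 → 33×74, cost 33·73·74 = 178266; cumulative 189946; (T₁(T₂((T₃T₄)T₅))): 25×33 by 33×74 → 25×74, cost 25·33·74 = 61050; cumulative 250996. Total 250996.
Order Q = (T₁(((T₂T₃)T₄)T₅)): (T₂T₃): 33×73 by 73×6 → 33×6, cost 33·73·6 = 14454; ((T₂T₃)T₄): 33×6 by 6×2 → 33×2, cost 33·6·2 = 396; cumulative 14850; (((T₂T₃)T₄)T₅): 33×2 by 2×74 → 33×74, cost 33·2·74 = 4884; cumulative 19734; (T₁(((T₂T₃)T₄)T₅)): 25×33 by 33×74 → 25×74, cost 25·33·74 = 61050; cumulative 80784. Total 80784.
Difference: |250996 − 80784| = 170212.

170212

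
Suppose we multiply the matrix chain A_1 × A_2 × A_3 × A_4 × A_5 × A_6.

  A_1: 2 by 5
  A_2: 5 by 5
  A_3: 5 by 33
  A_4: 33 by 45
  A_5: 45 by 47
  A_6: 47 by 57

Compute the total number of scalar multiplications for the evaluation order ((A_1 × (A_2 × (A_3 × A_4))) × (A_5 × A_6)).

(A_3 × A_4): 5×33 by 33×45 → 5×45, cost 5·33·45 = 7425
(A_2 × (A_3 × A_4)): 5×5 by 5×45 → 5×45, cost 5·5·45 = 1125; cumulative 8550
(A_1 × (A_2 × (A_3 × A_4))): 2×5 by 5×45 → 2×45, cost 2·5·45 = 450; cumulative 9000
(A_5 × A_6): 45×47 by 47×57 → 45×57, cost 45·47·57 = 120555
((A_1 × (A_2 × (A_3 × A_4))) × (A_5 × A_6)): 2×45 by 45×57 → 2×57, cost 2·45·57 = 5130; cumulative 134685
Total: 134685 scalar multiplications.

134685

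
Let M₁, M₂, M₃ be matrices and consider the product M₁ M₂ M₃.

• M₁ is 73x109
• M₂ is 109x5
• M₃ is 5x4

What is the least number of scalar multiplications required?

34008

Order (M₁ (M₂ M₃)): (M₂ M₃): 109×5 by 5×4 → 109×4, cost 109·5·4 = 2180; (M₁ (M₂ M₃)): 73×109 by 109×4 → 73×4, cost 73·109·4 = 31828; cumulative 34008. Total 34008.
Order ((M₁ M₂) M₃): (M₁ M₂): 73×109 by 109×5 → 73×5, cost 73·109·5 = 39785; ((M₁ M₂) M₃): 73×5 by 5×4 → 73×4, cost 73·5·4 = 1460; cumulative 41245. Total 41245.
Minimum: 34008.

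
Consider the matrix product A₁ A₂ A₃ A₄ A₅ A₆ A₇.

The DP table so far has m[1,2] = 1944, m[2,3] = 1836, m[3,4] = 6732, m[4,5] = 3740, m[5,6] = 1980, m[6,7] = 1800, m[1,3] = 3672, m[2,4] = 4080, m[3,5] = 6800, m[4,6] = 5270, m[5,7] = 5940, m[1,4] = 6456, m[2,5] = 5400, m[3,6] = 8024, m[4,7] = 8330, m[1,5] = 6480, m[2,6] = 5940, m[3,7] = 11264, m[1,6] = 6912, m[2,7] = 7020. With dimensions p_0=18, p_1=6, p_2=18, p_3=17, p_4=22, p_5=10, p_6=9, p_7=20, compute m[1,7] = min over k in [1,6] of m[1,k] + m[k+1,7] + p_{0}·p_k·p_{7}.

m[1,7] = min over k∈[1,6] of m[1,k]+m[k+1,7]+p_{0}·p_k·p_{7}.
k=1: 0 + 7020 + 18·6·20 = 9180; k=2: 1944 + 11264 + 18·18·20 = 19688; k=3: 3672 + 8330 + 18·17·20 = 18122; k=4: 6456 + 5940 + 18·22·20 = 20316; k=5: 6480 + 1800 + 18·10·20 = 11880; k=6: 6912 + 0 + 18·9·20 = 10152.
Minimum: 9180 at k=1.

9180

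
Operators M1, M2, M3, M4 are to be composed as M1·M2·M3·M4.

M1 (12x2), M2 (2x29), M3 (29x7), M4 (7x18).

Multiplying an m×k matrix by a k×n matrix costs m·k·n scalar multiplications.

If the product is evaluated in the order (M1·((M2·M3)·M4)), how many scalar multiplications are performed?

(M2·M3): 2×29 by 29×7 → 2×7, cost 2·29·7 = 406
((M2·M3)·M4): 2×7 by 7×18 → 2×18, cost 2·7·18 = 252; cumulative 658
(M1·((M2·M3)·M4)): 12×2 by 2×18 → 12×18, cost 12·2·18 = 432; cumulative 1090
Total: 1090 scalar multiplications.

1090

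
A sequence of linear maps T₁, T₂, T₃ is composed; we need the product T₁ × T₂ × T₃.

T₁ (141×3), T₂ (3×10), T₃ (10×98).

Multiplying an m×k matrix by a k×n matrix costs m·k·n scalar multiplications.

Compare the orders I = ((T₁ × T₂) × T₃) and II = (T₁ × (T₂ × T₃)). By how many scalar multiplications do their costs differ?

Order I = ((T₁ × T₂) × T₃): (T₁ × T₂): 141×3 by 3×10 → 141×10, cost 141·3·10 = 4230; ((T₁ × T₂) × T₃): 141×10 by 10×98 → 141×98, cost 141·10·98 = 138180; cumulative 142410. Total 142410.
Order II = (T₁ × (T₂ × T₃)): (T₂ × T₃): 3×10 by 10×98 → 3×98, cost 3·10·98 = 2940; (T₁ × (T₂ × T₃)): 141×3 by 3×98 → 141×98, cost 141·3·98 = 41454; cumulative 44394. Total 44394.
Difference: |142410 − 44394| = 98016.

98016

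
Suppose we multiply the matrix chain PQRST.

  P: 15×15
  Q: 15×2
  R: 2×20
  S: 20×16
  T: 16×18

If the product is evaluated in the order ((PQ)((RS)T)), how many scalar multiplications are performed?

2206

(PQ): 15×15 by 15×2 → 15×2, cost 15·15·2 = 450
(RS): 2×20 by 20×16 → 2×16, cost 2·20·16 = 640
((RS)T): 2×16 by 16×18 → 2×18, cost 2·16·18 = 576; cumulative 1216
((PQ)((RS)T)): 15×2 by 2×18 → 15×18, cost 15·2·18 = 540; cumulative 2206
Total: 2206 scalar multiplications.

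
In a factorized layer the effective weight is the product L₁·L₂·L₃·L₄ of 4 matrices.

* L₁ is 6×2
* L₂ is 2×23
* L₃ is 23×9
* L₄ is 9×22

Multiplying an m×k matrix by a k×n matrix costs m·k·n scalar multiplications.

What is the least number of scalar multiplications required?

Adjacent pairs: L₁L₂ = 6·2·23 = 276; L₂L₃ = 2·23·9 = 414; L₃L₄ = 23·9·22 = 4554.
Length 3: L₁..L₃: k=1: 0+414+6·2·9=522; k=2: 276+0+6·23·9=1518 → min 522 | L₂..L₄: k=2: 0+4554+2·23·22=5566; k=3: 414+0+2·9·22=810 → min 810.
Length 4: L₁..L₄: k=1: 0+810+6·2·22=1074; k=2: 276+4554+6·23·22=7866; k=3: 522+0+6·9·22=1710 → min 1074.
Optimal order: (L₁·((L₂·L₃)·L₄)) with cost 1074.

1074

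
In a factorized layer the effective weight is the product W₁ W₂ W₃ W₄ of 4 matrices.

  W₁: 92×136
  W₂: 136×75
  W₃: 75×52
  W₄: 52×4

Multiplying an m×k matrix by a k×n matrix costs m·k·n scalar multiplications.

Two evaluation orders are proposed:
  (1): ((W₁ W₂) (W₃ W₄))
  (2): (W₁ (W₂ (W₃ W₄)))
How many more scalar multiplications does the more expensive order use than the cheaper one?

875152

Order (1) = ((W₁ W₂) (W₃ W₄)): (W₁ W₂): 92×136 by 136×75 → 92×75, cost 92·136·75 = 938400; (W₃ W₄): 75×52 by 52×4 → 75×4, cost 75·52·4 = 15600; ((W₁ W₂) (W₃ W₄)): 92×75 by 75×4 → 92×4, cost 92·75·4 = 27600; cumulative 981600. Total 981600.
Order (2) = (W₁ (W₂ (W₃ W₄))): (W₃ W₄): 75×52 by 52×4 → 75×4, cost 75·52·4 = 15600; (W₂ (W₃ W₄)): 136×75 by 75×4 → 136×4, cost 136·75·4 = 40800; cumulative 56400; (W₁ (W₂ (W₃ W₄))): 92×136 by 136×4 → 92×4, cost 92·136·4 = 50048; cumulative 106448. Total 106448.
Difference: |981600 − 106448| = 875152.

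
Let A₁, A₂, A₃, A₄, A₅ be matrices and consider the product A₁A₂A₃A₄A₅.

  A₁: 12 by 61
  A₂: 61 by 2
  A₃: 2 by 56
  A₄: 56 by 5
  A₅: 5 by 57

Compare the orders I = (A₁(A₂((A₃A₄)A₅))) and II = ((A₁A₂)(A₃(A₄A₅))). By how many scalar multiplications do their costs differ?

Order I = (A₁(A₂((A₃A₄)A₅))): (A₃A₄): 2×56 by 56×5 → 2×5, cost 2·56·5 = 560; ((A₃A₄)A₅): 2×5 by 5×57 → 2×57, cost 2·5·57 = 570; cumulative 1130; (A₂((A₃A₄)A₅)): 61×2 by 2×57 → 61×57, cost 61·2·57 = 6954; cumulative 8084; (A₁(A₂((A₃A₄)A₅))): 12×61 by 61×57 → 12×57, cost 12·61·57 = 41724; cumulative 49808. Total 49808.
Order II = ((A₁A₂)(A₃(A₄A₅))): (A₁A₂): 12×61 by 61×2 → 12×2, cost 12·61·2 = 1464; (A₄A₅): 56×5 by 5×57 → 56×57, cost 56·5·57 = 15960; (A₃(A₄A₅)): 2×56 by 56×57 → 2×57, cost 2·56·57 = 6384; cumulative 22344; ((A₁A₂)(A₃(A₄A₅))): 12×2 by 2×57 → 12×57, cost 12·2·57 = 1368; cumulative 25176. Total 25176.
Difference: |49808 − 25176| = 24632.

24632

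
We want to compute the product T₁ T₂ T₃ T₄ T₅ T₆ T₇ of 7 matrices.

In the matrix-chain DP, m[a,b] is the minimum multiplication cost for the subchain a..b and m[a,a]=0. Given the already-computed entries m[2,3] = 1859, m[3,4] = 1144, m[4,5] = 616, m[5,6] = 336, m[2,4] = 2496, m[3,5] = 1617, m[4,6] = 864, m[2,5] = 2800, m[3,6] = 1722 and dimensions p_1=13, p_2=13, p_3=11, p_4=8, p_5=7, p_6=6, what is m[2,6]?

2736

m[2,6] = min over k∈[2,5] of m[2,k]+m[k+1,6]+p_{1}·p_k·p_{6}.
k=2: 0 + 1722 + 13·13·6 = 2736; k=3: 1859 + 864 + 13·11·6 = 3581; k=4: 2496 + 336 + 13·8·6 = 3456; k=5: 2800 + 0 + 13·7·6 = 3346.
Minimum: 2736 at k=2.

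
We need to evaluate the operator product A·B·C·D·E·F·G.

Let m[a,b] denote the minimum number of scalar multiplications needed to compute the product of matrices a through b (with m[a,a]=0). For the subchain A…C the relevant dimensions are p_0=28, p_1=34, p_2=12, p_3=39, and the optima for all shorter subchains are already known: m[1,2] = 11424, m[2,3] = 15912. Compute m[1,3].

24528

m[1,3] = min over k∈[1,2] of m[1,k]+m[k+1,3]+p_{0}·p_k·p_{3}.
k=1: 0 + 15912 + 28·34·39 = 53040; k=2: 11424 + 0 + 28·12·39 = 24528.
Minimum: 24528 at k=2.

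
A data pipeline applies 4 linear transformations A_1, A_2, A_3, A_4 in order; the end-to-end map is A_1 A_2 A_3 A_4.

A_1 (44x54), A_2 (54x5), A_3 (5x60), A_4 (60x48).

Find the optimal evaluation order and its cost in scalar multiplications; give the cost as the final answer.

36840

Adjacent pairs: A_1A_2 = 44·54·5 = 11880; A_2A_3 = 54·5·60 = 16200; A_3A_4 = 5·60·48 = 14400.
Length 3: A_1..A_3: k=1: 0+16200+44·54·60=158760; k=2: 11880+0+44·5·60=25080 → min 25080 | A_2..A_4: k=2: 0+14400+54·5·48=27360; k=3: 16200+0+54·60·48=171720 → min 27360.
Length 4: A_1..A_4: k=1: 0+27360+44·54·48=141408; k=2: 11880+14400+44·5·48=36840; k=3: 25080+0+44·60·48=151800 → min 36840.
Optimal parenthesization: ((A_1 A_2) (A_3 A_4)) with cost 36840.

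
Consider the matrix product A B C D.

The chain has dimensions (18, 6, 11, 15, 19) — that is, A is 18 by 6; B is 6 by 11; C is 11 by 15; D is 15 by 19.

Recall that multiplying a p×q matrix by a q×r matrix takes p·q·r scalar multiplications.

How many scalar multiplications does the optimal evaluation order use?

4752

Adjacent pairs: AB = 18·6·11 = 1188; BC = 6·11·15 = 990; CD = 11·15·19 = 3135.
Length 3: A..C: k=1: 0+990+18·6·15=2610; k=2: 1188+0+18·11·15=4158 → min 2610 | B..D: k=2: 0+3135+6·11·19=4389; k=3: 990+0+6·15·19=2700 → min 2700.
Length 4: A..D: k=1: 0+2700+18·6·19=4752; k=2: 1188+3135+18·11·19=8085; k=3: 2610+0+18·15·19=7740 → min 4752.
Optimal order: (A ((B C) D)) with cost 4752.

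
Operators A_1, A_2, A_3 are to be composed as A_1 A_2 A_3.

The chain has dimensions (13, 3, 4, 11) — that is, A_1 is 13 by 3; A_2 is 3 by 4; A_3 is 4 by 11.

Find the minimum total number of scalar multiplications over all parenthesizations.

561

Order (A_1 (A_2 A_3)): (A_2 A_3): 3×4 by 4×11 → 3×11, cost 3·4·11 = 132; (A_1 (A_2 A_3)): 13×3 by 3×11 → 13×11, cost 13·3·11 = 429; cumulative 561. Total 561.
Order ((A_1 A_2) A_3): (A_1 A_2): 13×3 by 3×4 → 13×4, cost 13·3·4 = 156; ((A_1 A_2) A_3): 13×4 by 4×11 → 13×11, cost 13·4·11 = 572; cumulative 728. Total 728.
Minimum: 561.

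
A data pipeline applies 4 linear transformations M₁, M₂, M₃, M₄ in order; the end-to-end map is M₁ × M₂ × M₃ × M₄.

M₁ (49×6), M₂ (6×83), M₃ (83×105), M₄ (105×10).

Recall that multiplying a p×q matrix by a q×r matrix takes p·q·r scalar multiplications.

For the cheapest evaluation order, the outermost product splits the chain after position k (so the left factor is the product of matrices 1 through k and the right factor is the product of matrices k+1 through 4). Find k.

1

Adjacent pairs: M₁M₂ = 49·6·83 = 24402; M₂M₃ = 6·83·105 = 52290; M₃M₄ = 83·105·10 = 87150.
Length 3: M₁..M₃: k=1: 0+52290+49·6·105=83160; k=2: 24402+0+49·83·105=451437 → min 83160 | M₂..M₄: k=2: 0+87150+6·83·10=92130; k=3: 52290+0+6·105·10=58590 → min 58590.
Top-level splits: k=1: (M₁..M₁)·(M₂..M₄) → 0+58590+49·6·10 = 61530; k=2: (M₁..M₂)·(M₃..M₄) → 24402+87150+49·83·10 = 152222; k=3: (M₁..M₃)·(M₄..M₄) → 83160+0+49·105·10 = 134610.
Best split is after M₁, i.e. k = 1.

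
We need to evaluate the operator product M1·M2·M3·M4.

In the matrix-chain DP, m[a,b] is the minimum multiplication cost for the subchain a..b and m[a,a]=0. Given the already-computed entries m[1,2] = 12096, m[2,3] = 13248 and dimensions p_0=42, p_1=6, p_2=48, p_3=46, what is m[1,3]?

24840

m[1,3] = min over k∈[1,2] of m[1,k]+m[k+1,3]+p_{0}·p_k·p_{3}.
k=1: 0 + 13248 + 42·6·46 = 24840; k=2: 12096 + 0 + 42·48·46 = 104832.
Minimum: 24840 at k=1.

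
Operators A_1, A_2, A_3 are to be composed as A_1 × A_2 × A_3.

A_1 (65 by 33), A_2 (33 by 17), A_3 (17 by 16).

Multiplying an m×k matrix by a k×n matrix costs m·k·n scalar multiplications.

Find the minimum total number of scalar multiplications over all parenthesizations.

43296

Order (A_1 × (A_2 × A_3)): (A_2 × A_3): 33×17 by 17×16 → 33×16, cost 33·17·16 = 8976; (A_1 × (A_2 × A_3)): 65×33 by 33×16 → 65×16, cost 65·33·16 = 34320; cumulative 43296. Total 43296.
Order ((A_1 × A_2) × A_3): (A_1 × A_2): 65×33 by 33×17 → 65×17, cost 65·33·17 = 36465; ((A_1 × A_2) × A_3): 65×17 by 17×16 → 65×16, cost 65·17·16 = 17680; cumulative 54145. Total 54145.
Minimum: 43296.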